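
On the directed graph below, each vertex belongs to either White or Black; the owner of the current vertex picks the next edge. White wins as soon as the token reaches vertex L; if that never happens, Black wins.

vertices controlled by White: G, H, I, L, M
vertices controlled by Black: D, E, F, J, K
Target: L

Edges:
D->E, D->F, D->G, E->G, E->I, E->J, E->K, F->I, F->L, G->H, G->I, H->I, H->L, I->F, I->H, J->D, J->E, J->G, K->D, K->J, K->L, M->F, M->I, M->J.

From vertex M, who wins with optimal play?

White

A0 = {L}
A1: add {H} — H (White) has H→L.
A2: add {G, I} — G (White) has G→H; I (White) has I→H.
A3: add {F, M} — F (Black): all of {I, L} already in; M (White) has M→I.
A4 = A3; e.g. D (Black) can still go to E. Fixed point.
M ∈ A3, so White can force the target.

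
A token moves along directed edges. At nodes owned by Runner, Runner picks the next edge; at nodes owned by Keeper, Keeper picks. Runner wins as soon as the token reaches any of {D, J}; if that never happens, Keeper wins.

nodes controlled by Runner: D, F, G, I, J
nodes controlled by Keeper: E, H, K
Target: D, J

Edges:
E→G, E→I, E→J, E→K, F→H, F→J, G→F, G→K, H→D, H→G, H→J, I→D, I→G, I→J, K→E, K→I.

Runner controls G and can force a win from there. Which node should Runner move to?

A0 = {D, J}
A1: add {F, I} — F (Runner) has F→J; I (Runner) has I→D.
A2: add {G} — G (Runner) has G→F.
A3: add {H} — H (Keeper): all of {D, G, J} already in.
A4 = A3; e.g. E (Keeper) can still go to K. Fixed point.
From G, successor F is in the attractor (rank 1); the other successor K is not.

F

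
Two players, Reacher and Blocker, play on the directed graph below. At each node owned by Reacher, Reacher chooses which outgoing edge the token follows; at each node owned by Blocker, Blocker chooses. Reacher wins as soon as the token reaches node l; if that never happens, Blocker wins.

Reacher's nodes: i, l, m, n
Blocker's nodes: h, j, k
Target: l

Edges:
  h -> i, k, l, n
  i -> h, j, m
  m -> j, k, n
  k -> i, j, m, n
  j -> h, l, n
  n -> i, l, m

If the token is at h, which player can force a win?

A0 = {l}
A1: add {n} — n (Reacher) has n→l.
A2: add {m} — m (Reacher) has m→n.
A3: add {i} — i (Reacher) has i→m.
A4 = A3; e.g. h (Blocker) can still go to k. Fixed point.
h never enters the attractor, so Blocker can avoid the target forever.

Blocker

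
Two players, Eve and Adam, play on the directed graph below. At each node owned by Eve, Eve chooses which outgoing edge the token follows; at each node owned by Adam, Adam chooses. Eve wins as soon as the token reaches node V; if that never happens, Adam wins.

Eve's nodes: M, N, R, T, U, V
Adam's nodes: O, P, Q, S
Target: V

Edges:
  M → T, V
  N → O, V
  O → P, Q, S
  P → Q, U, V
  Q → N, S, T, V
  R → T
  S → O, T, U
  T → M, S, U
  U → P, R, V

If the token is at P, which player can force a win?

Adam

A0 = {V}
A1: add {M, N, U} — M (Eve) has M→V; N (Eve) has N→V; U (Eve) has U→V.
A2: add {T} — T (Eve) has T→M.
A3: add {R} — R (Eve) has R→T.
A4 = A3; e.g. O (Adam) can still go to P. Fixed point.
P never enters the attractor, so Adam can avoid the target forever.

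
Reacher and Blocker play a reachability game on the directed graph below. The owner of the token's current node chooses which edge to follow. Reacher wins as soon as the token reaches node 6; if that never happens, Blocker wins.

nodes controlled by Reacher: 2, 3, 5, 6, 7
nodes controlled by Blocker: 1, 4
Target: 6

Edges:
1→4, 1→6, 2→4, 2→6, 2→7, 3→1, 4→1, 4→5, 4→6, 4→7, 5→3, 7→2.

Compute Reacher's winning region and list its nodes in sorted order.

A0 = {6}
A1: add {2} — 2 (Reacher) has 2→6.
A2: add {7} — 7 (Reacher) has 7→2.
A3 = A2; e.g. 1 (Blocker) can still go to 4. Fixed point.
Reacher's winning region = {2, 6, 7}.

2, 6, 7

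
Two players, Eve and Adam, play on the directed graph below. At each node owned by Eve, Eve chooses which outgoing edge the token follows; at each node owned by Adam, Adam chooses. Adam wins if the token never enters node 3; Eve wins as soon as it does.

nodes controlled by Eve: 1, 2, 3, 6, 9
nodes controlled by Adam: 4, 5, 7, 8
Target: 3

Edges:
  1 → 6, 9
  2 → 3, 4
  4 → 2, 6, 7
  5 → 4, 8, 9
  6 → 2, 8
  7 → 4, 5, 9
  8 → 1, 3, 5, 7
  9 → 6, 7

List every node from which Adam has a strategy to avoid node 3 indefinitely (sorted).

4, 5, 7, 8

A0 = {3}
A1: add {2} — 2 (Eve) has 2→3.
A2: add {6} — 6 (Eve) has 6→2.
A3: add {1, 9} — 1 (Eve) has 1→6; 9 (Eve) has 9→6.
A4 = A3; e.g. 4 (Adam) can still go to 7. Fixed point.
Eve's attractor = {1, 2, 3, 6, 9}; Adam avoids the target exactly from the complement.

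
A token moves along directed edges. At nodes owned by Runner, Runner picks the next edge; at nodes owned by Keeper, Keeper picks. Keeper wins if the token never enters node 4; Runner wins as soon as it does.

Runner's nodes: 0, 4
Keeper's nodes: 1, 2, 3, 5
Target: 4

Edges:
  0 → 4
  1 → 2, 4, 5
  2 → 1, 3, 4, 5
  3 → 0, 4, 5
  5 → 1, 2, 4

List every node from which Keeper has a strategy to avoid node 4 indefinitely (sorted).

1, 2, 3, 5

A0 = {4}
A1: add {0} — 0 (Runner) has 0→4.
A2 = A1; e.g. 1 (Keeper) can still go to 2. Fixed point.
Runner's attractor = {0, 4}; Keeper avoids the target exactly from the complement.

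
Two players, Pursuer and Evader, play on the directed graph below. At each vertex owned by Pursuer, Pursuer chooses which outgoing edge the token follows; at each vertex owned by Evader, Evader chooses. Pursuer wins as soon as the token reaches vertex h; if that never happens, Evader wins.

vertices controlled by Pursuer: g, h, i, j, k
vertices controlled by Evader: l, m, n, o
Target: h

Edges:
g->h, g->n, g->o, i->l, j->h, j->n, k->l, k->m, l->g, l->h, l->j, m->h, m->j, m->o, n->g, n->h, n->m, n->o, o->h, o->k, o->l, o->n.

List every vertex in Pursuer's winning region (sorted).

g, h, i, j, k, l

A0 = {h}
A1: add {g, j} — g (Pursuer) has g→h; j (Pursuer) has j→h.
A2: add {l} — l (Evader): all of {g, h, j} already in.
A3: add {i, k} — i (Pursuer) has i→l; k (Pursuer) has k→l.
A4 = A3; e.g. m (Evader) can still go to o. Fixed point.
Pursuer's winning region = {g, h, i, j, k, l}.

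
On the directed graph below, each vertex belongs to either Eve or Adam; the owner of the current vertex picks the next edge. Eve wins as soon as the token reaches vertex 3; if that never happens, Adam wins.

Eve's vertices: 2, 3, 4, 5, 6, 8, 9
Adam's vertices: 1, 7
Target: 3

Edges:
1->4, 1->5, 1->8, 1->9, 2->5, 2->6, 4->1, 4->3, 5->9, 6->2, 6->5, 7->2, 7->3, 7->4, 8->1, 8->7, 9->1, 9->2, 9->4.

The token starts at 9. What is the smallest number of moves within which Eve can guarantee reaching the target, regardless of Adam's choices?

2

A0 = {3}
A1: add {4} — 4 (Eve) has 4→3.
A2: add {9} — 9 (Eve) has 9→4.
9 enters the attractor at level 2, so Eve can force the target in 2 moves from there.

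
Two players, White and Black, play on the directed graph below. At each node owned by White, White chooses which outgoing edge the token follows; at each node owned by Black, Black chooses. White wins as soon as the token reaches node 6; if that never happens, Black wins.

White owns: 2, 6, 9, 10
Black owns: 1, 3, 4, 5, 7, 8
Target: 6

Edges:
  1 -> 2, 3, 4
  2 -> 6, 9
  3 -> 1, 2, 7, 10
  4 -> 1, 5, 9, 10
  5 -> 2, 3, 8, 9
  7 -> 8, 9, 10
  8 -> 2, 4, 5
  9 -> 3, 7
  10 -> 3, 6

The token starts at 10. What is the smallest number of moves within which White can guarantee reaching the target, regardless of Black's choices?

1

A0 = {6}
A1: add {2, 10} — 2 (White) has 2→6; 10 (White) has 10→6.
A2 = A1; e.g. 1 (Black) can still go to 3. Fixed point.
10 enters the attractor at level 1, so White can force the target in 1 move from there.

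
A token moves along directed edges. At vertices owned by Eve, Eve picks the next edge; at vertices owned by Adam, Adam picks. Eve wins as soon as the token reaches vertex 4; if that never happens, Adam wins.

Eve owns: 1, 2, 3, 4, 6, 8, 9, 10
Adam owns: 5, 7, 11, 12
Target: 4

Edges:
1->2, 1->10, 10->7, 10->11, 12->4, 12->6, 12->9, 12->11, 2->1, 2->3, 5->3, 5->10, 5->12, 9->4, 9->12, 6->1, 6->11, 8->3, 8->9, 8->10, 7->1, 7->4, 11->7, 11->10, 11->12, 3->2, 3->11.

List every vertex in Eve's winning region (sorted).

4, 8, 9

A0 = {4}
A1: add {9} — 9 (Eve) has 9→4.
A2: add {8} — 8 (Eve) has 8→9.
A3 = A2; e.g. 1 (Eve) has no edge into A2. Fixed point.
Eve's winning region = {4, 8, 9}.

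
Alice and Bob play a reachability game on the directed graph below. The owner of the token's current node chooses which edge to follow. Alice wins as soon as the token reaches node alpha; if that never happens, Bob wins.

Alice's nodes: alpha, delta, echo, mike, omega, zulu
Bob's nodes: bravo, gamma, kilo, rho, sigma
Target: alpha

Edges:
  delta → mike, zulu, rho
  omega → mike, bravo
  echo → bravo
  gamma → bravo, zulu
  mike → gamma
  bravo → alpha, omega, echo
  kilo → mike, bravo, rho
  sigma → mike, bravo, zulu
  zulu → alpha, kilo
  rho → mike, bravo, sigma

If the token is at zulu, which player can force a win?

Alice

A0 = {alpha}
A1: add {zulu} — zulu (Alice) has zulu→alpha.
zulu ∈ A1, so Alice can force the target.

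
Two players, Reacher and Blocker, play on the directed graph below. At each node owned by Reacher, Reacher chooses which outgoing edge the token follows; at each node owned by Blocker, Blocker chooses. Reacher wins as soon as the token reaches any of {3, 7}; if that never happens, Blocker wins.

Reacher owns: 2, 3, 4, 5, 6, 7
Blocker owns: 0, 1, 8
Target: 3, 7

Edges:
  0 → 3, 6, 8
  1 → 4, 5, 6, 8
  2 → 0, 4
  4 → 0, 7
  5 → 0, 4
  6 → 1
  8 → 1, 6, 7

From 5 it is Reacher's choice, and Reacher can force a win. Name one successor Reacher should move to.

4

A0 = {3, 7}
A1: add {4} — 4 (Reacher) has 4→7.
A2: add {2, 5} — 2 (Reacher) has 2→4; 5 (Reacher) has 5→4.
A3 = A2; e.g. 0 (Blocker) can still go to 6. Fixed point.
From 5, successor 4 is in the attractor (rank 1); the other successor 0 is not.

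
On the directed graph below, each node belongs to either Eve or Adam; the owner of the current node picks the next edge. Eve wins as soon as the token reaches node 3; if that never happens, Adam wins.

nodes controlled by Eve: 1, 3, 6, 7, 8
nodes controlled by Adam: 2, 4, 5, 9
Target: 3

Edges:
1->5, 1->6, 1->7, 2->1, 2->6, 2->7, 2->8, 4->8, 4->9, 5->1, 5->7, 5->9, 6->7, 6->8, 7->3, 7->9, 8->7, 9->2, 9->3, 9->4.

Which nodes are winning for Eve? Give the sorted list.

1, 2, 3, 6, 7, 8

A0 = {3}
A1: add {7} — 7 (Eve) has 7→3.
A2: add {1, 6, 8} — 1 (Eve) has 1→7; 6 (Eve) has 6→7; 8 (Eve) has 8→7.
A3: add {2} — 2 (Adam): all of {1, 6, 7, 8} already in.
A4 = A3; e.g. 4 (Adam) can still go to 9. Fixed point.
Eve's winning region = {1, 2, 3, 6, 7, 8}.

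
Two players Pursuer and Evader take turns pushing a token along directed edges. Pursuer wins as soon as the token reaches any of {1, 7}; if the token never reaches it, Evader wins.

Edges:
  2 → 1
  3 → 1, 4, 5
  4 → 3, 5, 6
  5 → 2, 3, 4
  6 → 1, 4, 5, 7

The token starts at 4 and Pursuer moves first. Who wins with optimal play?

Track states (vertex, player-to-move).
A0 = {(1,Pursuer), (1,Evader), (7,Pursuer), (7,Evader)}
A1: add {(2,Pursuer), (2,Evader), (3,Pursuer), (6,Pursuer)}.
A2: add {(5,Pursuer)}.
A3: add {(4,Evader)}.
A4 = A3; e.g. (3,Evader) stays out. (4,Pursuer) never enters ⇒ Evader avoids the target.

Evader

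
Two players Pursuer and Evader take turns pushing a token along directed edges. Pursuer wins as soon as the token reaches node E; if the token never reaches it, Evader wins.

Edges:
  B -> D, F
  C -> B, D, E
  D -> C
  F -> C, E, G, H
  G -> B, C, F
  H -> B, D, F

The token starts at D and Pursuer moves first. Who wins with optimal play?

Evader

Track states (vertex, player-to-move).
A0 = {(E,Pursuer), (E,Evader)}
A1: add {(C,Pursuer), (F,Pursuer)}.
A2: add {(D,Evader)}.
A3: add {(B,Pursuer), (H,Pursuer)}.
A4: add {(G,Evader)}.
A5 = A4; e.g. (B,Evader) stays out. (D,Pursuer) never enters ⇒ Evader avoids the target.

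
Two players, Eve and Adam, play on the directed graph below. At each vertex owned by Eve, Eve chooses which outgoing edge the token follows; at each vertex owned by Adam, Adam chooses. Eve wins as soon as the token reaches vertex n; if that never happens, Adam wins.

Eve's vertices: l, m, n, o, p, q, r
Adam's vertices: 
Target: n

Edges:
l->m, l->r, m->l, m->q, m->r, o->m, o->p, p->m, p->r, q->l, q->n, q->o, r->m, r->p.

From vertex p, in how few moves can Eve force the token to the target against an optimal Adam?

3

A0 = {n}
A1: add {q} — q (Eve) has q→n.
A2: add {m} — m (Eve) has m→q.
A3: add {l, o, p, r} — l (Eve) has l→m; o (Eve) has o→m; p (Eve) has p→m; r (Eve) has r→m.
A3 = all vertices. Fixed point.
p enters the attractor at level 3, so Eve can force the target in 3 moves from there.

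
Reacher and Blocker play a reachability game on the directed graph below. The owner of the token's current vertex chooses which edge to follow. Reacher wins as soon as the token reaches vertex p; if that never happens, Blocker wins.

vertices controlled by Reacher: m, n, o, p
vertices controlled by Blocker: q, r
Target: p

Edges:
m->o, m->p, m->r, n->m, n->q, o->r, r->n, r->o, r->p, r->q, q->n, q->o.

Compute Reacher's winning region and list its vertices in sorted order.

A0 = {p}
A1: add {m} — m (Reacher) has m→p.
A2: add {n} — n (Reacher) has n→m.
A3 = A2; e.g. o (Reacher) has no edge into A2. Fixed point.
Reacher's winning region = {m, n, p}.

m, n, p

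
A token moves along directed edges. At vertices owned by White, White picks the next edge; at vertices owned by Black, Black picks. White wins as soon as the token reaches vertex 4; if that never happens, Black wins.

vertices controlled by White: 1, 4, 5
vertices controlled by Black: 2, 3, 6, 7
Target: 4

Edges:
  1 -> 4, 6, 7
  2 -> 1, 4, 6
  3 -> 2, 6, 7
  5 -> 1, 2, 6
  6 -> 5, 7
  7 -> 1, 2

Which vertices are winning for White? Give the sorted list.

1, 4, 5

A0 = {4}
A1: add {1} — 1 (White) has 1→4.
A2: add {5} — 5 (White) has 5→1.
A3 = A2; e.g. 2 (Black) can still go to 6. Fixed point.
White's winning region = {1, 4, 5}.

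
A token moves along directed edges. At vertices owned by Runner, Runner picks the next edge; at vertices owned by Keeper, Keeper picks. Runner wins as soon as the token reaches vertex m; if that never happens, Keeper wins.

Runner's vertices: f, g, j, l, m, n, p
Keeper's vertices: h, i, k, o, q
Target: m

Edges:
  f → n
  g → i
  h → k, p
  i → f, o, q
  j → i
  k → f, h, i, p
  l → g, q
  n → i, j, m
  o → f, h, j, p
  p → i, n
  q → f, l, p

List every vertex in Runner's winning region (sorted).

A0 = {m}
A1: add {n} — n (Runner) has n→m.
A2: add {f, p} — f (Runner) has f→n; p (Runner) has p→n.
A3 = A2; e.g. g (Runner) has no edge into A2. Fixed point.
Runner's winning region = {f, m, n, p}.

f, m, n, p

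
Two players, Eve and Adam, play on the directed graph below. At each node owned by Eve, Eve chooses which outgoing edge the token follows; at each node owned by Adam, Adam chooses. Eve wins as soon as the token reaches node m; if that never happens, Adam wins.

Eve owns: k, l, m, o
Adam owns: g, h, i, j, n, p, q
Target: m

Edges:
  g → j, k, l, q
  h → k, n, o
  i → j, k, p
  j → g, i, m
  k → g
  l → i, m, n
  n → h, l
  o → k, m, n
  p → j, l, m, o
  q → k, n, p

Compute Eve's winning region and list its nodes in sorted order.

A0 = {m}
A1: add {l, o} — l (Eve) has l→m; o (Eve) has o→m.
A2 = A1; e.g. g (Adam) can still go to j. Fixed point.
Eve's winning region = {l, m, o}.

l, m, o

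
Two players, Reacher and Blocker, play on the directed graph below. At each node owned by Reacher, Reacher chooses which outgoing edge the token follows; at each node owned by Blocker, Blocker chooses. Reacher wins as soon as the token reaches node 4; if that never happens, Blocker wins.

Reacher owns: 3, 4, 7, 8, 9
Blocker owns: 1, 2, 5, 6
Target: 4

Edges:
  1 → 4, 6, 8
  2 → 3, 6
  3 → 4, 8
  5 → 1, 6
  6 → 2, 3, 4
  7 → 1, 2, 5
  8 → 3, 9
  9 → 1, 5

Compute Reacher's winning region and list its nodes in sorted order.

A0 = {4}
A1: add {3} — 3 (Reacher) has 3→4.
A2: add {8} — 8 (Reacher) has 8→3.
A3 = A2; e.g. 1 (Blocker) can still go to 6. Fixed point.
Reacher's winning region = {3, 4, 8}.

3, 4, 8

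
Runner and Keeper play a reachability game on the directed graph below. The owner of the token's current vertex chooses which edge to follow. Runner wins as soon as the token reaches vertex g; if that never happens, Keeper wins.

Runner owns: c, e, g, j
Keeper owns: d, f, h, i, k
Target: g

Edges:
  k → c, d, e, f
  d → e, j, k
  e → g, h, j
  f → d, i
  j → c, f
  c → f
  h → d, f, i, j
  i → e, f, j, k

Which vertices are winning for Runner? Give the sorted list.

A0 = {g}
A1: add {e} — e (Runner) has e→g.
A2 = A1; e.g. c (Runner) has no edge into A1. Fixed point.
Runner's winning region = {e, g}.

e, g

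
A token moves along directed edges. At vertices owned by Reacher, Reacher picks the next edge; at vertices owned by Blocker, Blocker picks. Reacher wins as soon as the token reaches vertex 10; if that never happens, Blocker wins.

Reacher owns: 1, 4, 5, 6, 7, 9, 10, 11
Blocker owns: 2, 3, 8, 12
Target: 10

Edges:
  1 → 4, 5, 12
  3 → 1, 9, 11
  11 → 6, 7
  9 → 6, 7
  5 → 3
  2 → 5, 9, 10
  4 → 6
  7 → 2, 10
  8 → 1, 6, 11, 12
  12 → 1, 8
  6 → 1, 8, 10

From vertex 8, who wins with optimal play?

Blocker

A0 = {10}
A1: add {6, 7} — 6 (Reacher) has 6→10; 7 (Reacher) has 7→10.
A2: add {4, 9, 11} — 4 (Reacher) has 4→6; 9 (Reacher) has 9→6; 11 (Reacher) has 11→6.
A3: add {1} — 1 (Reacher) has 1→4.
A4: add {3} — 3 (Blocker): all of {1, 9, 11} already in.
A5: add {5} — 5 (Reacher) has 5→3.
A6: add {2} — 2 (Blocker): all of {5, 9, 10} already in.
A7 = A6; e.g. 8 (Blocker) can still go to 12. Fixed point.
8 never enters the attractor, so Blocker can avoid the target forever.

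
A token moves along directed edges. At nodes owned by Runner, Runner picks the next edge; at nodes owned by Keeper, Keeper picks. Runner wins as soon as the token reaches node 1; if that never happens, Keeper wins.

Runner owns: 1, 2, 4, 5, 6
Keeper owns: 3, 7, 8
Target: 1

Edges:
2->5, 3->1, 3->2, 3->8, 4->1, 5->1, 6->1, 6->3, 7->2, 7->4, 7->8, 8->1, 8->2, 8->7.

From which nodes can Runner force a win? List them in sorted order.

1, 2, 4, 5, 6

A0 = {1}
A1: add {4, 5, 6} — 4 (Runner) has 4→1; 5 (Runner) has 5→1; 6 (Runner) has 6→1.
A2: add {2} — 2 (Runner) has 2→5.
A3 = A2; e.g. 3 (Keeper) can still go to 8. Fixed point.
Runner's winning region = {1, 2, 4, 5, 6}.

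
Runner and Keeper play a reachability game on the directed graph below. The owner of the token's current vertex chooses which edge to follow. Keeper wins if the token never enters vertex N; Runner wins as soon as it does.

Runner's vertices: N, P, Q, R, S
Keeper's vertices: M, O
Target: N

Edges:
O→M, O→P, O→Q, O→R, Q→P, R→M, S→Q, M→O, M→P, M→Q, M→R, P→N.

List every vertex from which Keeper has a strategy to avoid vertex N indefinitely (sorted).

A0 = {N}
A1: add {P} — P (Runner) has P→N.
A2: add {Q} — Q (Runner) has Q→P.
A3: add {S} — S (Runner) has S→Q.
A4 = A3; e.g. M (Keeper) can still go to O. Fixed point.
Runner's attractor = {N, P, Q, S}; Keeper avoids the target exactly from the complement.

M, O, R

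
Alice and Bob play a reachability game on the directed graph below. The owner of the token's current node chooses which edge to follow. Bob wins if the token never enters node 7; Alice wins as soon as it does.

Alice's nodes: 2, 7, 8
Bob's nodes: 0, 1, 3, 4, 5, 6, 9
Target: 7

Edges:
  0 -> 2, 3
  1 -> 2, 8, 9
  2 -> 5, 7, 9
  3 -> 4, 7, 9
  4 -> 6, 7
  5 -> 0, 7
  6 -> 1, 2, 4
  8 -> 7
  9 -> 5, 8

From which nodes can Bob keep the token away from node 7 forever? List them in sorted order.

0, 1, 3, 4, 5, 6, 9

A0 = {7}
A1: add {2, 8} — 2 (Alice) has 2→7; 8 (Alice) has 8→7.
A2 = A1; e.g. 0 (Bob) can still go to 3. Fixed point.
Alice's attractor = {2, 7, 8}; Bob avoids the target exactly from the complement.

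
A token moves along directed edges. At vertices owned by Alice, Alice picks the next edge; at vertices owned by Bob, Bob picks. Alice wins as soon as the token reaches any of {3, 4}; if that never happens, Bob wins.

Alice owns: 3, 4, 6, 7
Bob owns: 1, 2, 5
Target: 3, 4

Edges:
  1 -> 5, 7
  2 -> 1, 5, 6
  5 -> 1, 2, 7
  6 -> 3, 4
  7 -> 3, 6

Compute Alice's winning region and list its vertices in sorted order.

3, 4, 6, 7

A0 = {3, 4}
A1: add {6, 7} — 6 (Alice) has 6→3; 7 (Alice) has 7→3.
A2 = A1; e.g. 1 (Bob) can still go to 5. Fixed point.
Alice's winning region = {3, 4, 6, 7}.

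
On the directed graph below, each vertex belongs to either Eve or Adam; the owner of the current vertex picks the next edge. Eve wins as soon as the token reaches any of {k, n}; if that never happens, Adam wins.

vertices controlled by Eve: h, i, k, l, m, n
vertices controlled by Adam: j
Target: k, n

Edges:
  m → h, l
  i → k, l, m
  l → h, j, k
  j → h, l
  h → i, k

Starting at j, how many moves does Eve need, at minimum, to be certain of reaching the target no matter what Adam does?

A0 = {k, n}
A1: add {h, i, l} — h (Eve) has h→k; i (Eve) has i→k; l (Eve) has l→k.
A2: add {j, m} — j (Adam): all of {h, l} already in; m (Eve) has m→h.
A2 = all vertices. Fixed point.
j enters the attractor at level 2, so Eve can force the target in 2 moves from there.

2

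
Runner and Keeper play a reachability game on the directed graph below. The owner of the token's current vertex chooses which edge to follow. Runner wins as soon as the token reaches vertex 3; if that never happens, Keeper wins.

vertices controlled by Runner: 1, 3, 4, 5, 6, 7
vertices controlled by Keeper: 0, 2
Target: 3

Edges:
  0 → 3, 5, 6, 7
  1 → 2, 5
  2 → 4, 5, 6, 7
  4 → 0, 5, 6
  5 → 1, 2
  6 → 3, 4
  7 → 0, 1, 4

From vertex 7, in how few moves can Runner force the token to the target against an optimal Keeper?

A0 = {3}
A1: add {6} — 6 (Runner) has 6→3.
A2: add {4} — 4 (Runner) has 4→6.
A3: add {7} — 7 (Runner) has 7→4.
A4 = A3; e.g. 0 (Keeper) can still go to 5. Fixed point.
7 enters the attractor at level 3, so Runner can force the target in 3 moves from there.

3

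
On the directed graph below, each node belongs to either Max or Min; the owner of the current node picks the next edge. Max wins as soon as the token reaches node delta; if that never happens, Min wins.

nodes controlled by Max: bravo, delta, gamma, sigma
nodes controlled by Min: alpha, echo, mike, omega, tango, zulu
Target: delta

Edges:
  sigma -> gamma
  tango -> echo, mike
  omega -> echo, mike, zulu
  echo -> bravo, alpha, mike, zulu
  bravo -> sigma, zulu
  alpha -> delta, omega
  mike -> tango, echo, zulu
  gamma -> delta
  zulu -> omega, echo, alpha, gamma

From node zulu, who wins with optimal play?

Min

A0 = {delta}
A1: add {gamma} — gamma (Max) has gamma→delta.
A2: add {sigma} — sigma (Max) has sigma→gamma.
A3: add {bravo} — bravo (Max) has bravo→sigma.
A4 = A3; e.g. tango (Min) can still go to echo. Fixed point.
zulu never enters the attractor, so Min can avoid the target forever.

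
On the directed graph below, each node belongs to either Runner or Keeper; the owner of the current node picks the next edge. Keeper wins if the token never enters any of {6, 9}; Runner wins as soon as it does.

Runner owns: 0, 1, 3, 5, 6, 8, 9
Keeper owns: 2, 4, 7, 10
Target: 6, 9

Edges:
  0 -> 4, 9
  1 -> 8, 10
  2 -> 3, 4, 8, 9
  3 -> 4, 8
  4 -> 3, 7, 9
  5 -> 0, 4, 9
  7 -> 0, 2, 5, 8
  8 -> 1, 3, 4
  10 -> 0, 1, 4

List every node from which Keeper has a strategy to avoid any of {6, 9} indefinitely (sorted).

A0 = {6, 9}
A1: add {0, 5} — 0 (Runner) has 0→9; 5 (Runner) has 5→9.
A2 = A1; e.g. 1 (Runner) has no edge into A1. Fixed point.
Runner's attractor = {0, 5, 6, 9}; Keeper avoids the target exactly from the complement.

1, 2, 3, 4, 7, 8, 10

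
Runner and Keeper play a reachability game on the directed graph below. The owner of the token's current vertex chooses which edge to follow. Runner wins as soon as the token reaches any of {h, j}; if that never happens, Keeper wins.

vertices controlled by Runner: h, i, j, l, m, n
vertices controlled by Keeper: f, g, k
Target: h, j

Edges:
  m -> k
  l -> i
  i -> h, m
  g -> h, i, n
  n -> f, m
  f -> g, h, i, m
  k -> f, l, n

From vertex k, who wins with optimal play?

Keeper

A0 = {h, j}
A1: add {i} — i (Runner) has i→h.
A2: add {l} — l (Runner) has l→i.
A3 = A2; e.g. f (Keeper) can still go to g. Fixed point.
k never enters the attractor, so Keeper can avoid the target forever.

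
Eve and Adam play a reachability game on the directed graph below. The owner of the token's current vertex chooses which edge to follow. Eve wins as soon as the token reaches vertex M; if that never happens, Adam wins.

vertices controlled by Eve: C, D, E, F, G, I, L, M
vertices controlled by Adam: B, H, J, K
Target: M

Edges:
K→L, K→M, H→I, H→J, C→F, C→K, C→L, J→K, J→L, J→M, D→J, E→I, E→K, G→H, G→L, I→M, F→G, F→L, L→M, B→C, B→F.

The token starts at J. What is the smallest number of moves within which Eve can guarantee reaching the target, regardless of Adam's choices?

3

A0 = {M}
A1: add {I, L} — I (Eve) has I→M; L (Eve) has L→M.
A2: add {C, E, F, G, K} — C (Eve) has C→L; E (Eve) has E→I; F (Eve) has F→L; G (Eve) has G→L; K (Adam): all of {L, M} already in.
A3: add {B, J} — B (Adam): all of {C, F} already in; J (Adam): all of {K, L, M} already in.
J enters the attractor at level 3, so Eve can force the target in 3 moves from there.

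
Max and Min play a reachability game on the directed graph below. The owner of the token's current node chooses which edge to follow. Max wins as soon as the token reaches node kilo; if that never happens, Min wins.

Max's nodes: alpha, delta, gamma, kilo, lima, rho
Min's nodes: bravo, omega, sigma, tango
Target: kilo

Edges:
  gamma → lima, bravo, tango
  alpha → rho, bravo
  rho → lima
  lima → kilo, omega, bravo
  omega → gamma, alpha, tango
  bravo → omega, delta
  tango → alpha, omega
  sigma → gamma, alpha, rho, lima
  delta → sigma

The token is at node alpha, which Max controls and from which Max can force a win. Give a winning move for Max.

A0 = {kilo}
A1: add {lima} — lima (Max) has lima→kilo.
A2: add {gamma, rho} — gamma (Max) has gamma→lima; rho (Max) has rho→lima.
A3: add {alpha} — alpha (Max) has alpha→rho.
A4: add {sigma} — sigma (Min): all of {gamma, alpha, rho, lima} already in.
A5: add {delta} — delta (Max) has delta→sigma.
A6 = A5; e.g. omega (Min) can still go to tango. Fixed point.
From alpha, successor rho is in the attractor (rank 2); the other successor bravo is not.

rho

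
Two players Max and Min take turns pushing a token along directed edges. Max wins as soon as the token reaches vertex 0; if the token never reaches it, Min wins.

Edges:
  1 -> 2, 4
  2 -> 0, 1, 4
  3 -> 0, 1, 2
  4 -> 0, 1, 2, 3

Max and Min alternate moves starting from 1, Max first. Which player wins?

Min

Track states (vertex, player-to-move).
A0 = {(0,Max), (0,Min)}
A1: add {(2,Max), (3,Max), (4,Max)}.
A2: add {(1,Min)}.
A3 = A2; e.g. (1,Max) stays out. (1,Max) never enters ⇒ Min avoids the target.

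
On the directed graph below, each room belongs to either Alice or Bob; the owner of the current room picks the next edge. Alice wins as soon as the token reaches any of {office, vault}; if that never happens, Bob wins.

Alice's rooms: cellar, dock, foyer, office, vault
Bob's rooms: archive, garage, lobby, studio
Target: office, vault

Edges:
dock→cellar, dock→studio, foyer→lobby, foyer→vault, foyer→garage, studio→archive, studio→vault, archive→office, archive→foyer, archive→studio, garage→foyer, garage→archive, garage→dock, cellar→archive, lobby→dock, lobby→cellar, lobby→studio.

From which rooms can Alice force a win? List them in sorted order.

A0 = {office, vault}
A1: add {foyer} — foyer (Alice) has foyer→vault.
A2 = A1; e.g. archive (Bob) can still go to studio. Fixed point.
Alice's winning region = {foyer, office, vault}.

foyer, office, vault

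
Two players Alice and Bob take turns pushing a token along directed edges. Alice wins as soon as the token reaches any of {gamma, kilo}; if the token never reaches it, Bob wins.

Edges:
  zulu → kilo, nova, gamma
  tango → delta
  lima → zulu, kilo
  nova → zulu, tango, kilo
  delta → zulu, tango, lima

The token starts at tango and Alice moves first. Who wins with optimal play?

Track states (vertex, player-to-move).
A0 = {(kilo,Alice), (kilo,Bob), (gamma,Alice), (gamma,Bob)}
A1: add {(zulu,Alice), (lima,Alice), (nova,Alice)}.
A2: add {(zulu,Bob), (lima,Bob)}.
A3: add {(delta,Alice)}.
A4: add {(tango,Bob)}.
A5 = A4; e.g. (tango,Alice) stays out. (tango,Alice) never enters ⇒ Bob avoids the target.

Bob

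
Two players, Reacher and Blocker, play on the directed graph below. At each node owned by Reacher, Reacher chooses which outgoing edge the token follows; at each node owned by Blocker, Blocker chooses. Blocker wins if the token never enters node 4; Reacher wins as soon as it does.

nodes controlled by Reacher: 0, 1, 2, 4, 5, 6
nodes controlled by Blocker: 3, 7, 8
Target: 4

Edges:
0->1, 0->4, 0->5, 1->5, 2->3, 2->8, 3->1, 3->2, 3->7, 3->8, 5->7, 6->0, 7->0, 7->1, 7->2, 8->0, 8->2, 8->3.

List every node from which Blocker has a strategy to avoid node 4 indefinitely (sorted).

A0 = {4}
A1: add {0} — 0 (Reacher) has 0→4.
A2: add {6} — 6 (Reacher) has 6→0.
A3 = A2; e.g. 1 (Reacher) has no edge into A2. Fixed point.
Reacher's attractor = {0, 4, 6}; Blocker avoids the target exactly from the complement.

1, 2, 3, 5, 7, 8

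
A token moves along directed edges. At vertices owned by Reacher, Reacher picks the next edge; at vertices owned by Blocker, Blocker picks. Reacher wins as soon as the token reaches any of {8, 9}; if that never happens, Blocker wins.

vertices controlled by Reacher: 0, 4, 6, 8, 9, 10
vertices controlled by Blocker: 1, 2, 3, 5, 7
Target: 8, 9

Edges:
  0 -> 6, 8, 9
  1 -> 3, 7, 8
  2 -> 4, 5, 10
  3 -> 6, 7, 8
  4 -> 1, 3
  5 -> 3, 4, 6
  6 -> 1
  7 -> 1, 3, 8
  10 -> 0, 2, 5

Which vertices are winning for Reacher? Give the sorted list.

A0 = {8, 9}
A1: add {0} — 0 (Reacher) has 0→8.
A2: add {10} — 10 (Reacher) has 10→0.
A3 = A2; e.g. 1 (Blocker) can still go to 3. Fixed point.
Reacher's winning region = {0, 8, 9, 10}.

0, 8, 9, 10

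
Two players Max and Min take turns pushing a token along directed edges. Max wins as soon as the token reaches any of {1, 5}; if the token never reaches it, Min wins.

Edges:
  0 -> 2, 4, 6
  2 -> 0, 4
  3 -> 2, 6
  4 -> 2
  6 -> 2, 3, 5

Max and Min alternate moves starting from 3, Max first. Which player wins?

Track states (vertex, player-to-move).
A0 = {(1,Max), (1,Min), (5,Max), (5,Min)}
A1: add {(6,Max)}.
A2 = A1; e.g. (0,Max) stays out. (3,Max) never enters ⇒ Min avoids the target.

Min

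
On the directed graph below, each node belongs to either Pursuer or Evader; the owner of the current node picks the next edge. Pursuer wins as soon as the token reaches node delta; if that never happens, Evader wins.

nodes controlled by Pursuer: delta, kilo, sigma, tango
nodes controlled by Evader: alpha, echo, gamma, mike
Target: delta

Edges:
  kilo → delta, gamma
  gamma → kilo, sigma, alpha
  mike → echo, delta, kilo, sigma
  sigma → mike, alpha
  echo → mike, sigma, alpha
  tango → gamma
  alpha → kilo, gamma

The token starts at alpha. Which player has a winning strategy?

A0 = {delta}
A1: add {kilo} — kilo (Pursuer) has kilo→delta.
A2 = A1; e.g. echo (Evader) can still go to mike. Fixed point.
alpha never enters the attractor, so Evader can avoid the target forever.

Evader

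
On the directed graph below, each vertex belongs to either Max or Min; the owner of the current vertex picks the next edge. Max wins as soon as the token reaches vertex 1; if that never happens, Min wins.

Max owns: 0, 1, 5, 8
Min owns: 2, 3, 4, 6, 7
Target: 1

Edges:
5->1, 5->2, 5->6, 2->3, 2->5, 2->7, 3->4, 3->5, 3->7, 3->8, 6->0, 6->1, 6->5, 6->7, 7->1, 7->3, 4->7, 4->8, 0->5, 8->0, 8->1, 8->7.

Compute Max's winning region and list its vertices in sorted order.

0, 1, 5, 8

A0 = {1}
A1: add {5, 8} — 5 (Max) has 5→1; 8 (Max) has 8→1.
A2: add {0} — 0 (Max) has 0→5.
A3 = A2; e.g. 2 (Min) can still go to 3. Fixed point.
Max's winning region = {0, 1, 5, 8}.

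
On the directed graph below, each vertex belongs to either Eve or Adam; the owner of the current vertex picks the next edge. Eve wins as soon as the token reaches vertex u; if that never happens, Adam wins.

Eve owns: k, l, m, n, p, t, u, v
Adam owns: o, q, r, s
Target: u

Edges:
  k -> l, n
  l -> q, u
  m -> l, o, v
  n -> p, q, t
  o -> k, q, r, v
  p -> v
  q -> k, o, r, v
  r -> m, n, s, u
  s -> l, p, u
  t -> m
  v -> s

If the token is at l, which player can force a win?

A0 = {u}
A1: add {l} — l (Eve) has l→u.
l ∈ A1, so Eve can force the target.

Eve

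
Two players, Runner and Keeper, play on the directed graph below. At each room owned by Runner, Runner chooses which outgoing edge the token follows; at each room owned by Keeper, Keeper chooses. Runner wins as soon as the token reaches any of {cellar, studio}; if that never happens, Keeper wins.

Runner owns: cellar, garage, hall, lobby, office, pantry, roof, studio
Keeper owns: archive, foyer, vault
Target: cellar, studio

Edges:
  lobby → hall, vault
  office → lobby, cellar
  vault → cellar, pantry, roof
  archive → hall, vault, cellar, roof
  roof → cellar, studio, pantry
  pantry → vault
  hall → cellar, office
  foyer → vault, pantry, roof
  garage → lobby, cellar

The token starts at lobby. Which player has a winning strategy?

A0 = {cellar, studio}
A1: add {garage, hall, office, roof} — hall (Runner) has hall→cellar; garage (Runner) has garage→cellar; office (Runner) has office→cellar; roof (Runner) has roof→cellar.
A2: add {lobby} — lobby (Runner) has lobby→hall.
A3 = A2; e.g. vault (Keeper) can still go to pantry. Fixed point.
lobby ∈ A2, so Runner can force the target.

Runner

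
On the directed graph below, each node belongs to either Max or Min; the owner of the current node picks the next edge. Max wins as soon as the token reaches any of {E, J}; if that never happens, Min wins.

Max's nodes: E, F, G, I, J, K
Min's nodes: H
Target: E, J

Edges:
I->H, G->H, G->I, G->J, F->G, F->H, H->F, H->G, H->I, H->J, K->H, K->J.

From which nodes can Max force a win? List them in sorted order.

E, F, G, J, K

A0 = {E, J}
A1: add {G, K} — G (Max) has G→J; K (Max) has K→J.
A2: add {F} — F (Max) has F→G.
A3 = A2; e.g. H (Min) can still go to I. Fixed point.
Max's winning region = {E, F, G, J, K}.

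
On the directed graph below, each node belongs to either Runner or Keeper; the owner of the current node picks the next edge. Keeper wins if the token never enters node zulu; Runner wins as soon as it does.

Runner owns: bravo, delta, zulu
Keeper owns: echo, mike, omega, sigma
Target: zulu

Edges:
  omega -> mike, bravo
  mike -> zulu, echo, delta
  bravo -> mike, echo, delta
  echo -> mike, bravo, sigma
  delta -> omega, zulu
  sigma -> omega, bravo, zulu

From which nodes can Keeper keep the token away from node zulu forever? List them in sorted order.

echo, mike, omega, sigma

A0 = {zulu}
A1: add {delta} — delta (Runner) has delta→zulu.
A2: add {bravo} — bravo (Runner) has bravo→delta.
A3 = A2; e.g. omega (Keeper) can still go to mike. Fixed point.
Runner's attractor = {bravo, delta, zulu}; Keeper avoids the target exactly from the complement.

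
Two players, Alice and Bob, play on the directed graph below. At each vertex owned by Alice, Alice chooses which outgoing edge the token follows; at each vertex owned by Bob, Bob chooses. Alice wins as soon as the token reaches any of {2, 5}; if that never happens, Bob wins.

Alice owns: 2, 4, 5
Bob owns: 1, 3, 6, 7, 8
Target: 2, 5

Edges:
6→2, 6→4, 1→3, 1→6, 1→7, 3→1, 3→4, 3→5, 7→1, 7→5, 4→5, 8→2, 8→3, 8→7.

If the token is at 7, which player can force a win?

Bob

A0 = {2, 5}
A1: add {4} — 4 (Alice) has 4→5.
A2: add {6} — 6 (Bob): all of {2, 4} already in.
A3 = A2; e.g. 1 (Bob) can still go to 3. Fixed point.
7 never enters the attractor, so Bob can avoid the target forever.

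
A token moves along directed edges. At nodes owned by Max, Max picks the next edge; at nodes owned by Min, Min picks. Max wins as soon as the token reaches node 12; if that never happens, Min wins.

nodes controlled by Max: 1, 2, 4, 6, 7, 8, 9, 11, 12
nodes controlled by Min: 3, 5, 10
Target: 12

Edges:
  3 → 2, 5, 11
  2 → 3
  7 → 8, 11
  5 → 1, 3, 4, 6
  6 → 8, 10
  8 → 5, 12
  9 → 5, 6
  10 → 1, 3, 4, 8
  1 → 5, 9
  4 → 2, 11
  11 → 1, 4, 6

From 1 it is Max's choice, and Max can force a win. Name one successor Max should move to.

9

A0 = {12}
A1: add {8} — 8 (Max) has 8→12.
A2: add {6, 7} — 6 (Max) has 6→8; 7 (Max) has 7→8.
A3: add {9, 11} — 9 (Max) has 9→6; 11 (Max) has 11→6.
A4: add {1, 4} — 1 (Max) has 1→9; 4 (Max) has 4→11.
A5 = A4; e.g. 2 (Max) has no edge into A4. Fixed point.
From 1, successor 9 is in the attractor (rank 3); the other successor 5 is not.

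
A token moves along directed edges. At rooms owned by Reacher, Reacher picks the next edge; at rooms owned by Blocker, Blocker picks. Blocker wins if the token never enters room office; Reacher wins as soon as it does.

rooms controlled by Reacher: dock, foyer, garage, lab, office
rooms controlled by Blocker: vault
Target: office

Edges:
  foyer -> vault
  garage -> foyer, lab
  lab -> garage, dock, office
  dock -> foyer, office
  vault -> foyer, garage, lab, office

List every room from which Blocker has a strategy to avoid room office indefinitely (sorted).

A0 = {office}
A1: add {dock, lab} — lab (Reacher) has lab→office; dock (Reacher) has dock→office.
A2: add {garage} — garage (Reacher) has garage→lab.
A3 = A2; e.g. foyer (Reacher) has no edge into A2. Fixed point.
Reacher's attractor = {dock, garage, lab, office}; Blocker avoids the target exactly from the complement.

foyer, vault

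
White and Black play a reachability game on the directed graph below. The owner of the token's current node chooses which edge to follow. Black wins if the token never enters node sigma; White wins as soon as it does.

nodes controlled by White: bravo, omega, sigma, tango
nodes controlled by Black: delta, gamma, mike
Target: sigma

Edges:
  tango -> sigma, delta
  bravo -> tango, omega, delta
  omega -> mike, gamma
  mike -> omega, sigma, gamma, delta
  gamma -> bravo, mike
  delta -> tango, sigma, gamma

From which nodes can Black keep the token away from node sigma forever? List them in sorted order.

delta, gamma, mike, omega

A0 = {sigma}
A1: add {tango} — tango (White) has tango→sigma.
A2: add {bravo} — bravo (White) has bravo→tango.
A3 = A2; e.g. omega (White) has no edge into A2. Fixed point.
White's attractor = {bravo, sigma, tango}; Black avoids the target exactly from the complement.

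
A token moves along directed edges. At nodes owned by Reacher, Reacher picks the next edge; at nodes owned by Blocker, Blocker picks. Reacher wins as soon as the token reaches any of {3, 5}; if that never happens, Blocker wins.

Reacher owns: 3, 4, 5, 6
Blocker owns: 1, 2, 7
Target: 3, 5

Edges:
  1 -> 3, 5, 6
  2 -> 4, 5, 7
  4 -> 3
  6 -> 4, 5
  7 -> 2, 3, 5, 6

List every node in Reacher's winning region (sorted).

A0 = {3, 5}
A1: add {4, 6} — 4 (Reacher) has 4→3; 6 (Reacher) has 6→5.
A2: add {1} — 1 (Blocker): all of {3, 5, 6} already in.
A3 = A2; e.g. 2 (Blocker) can still go to 7. Fixed point.
Reacher's winning region = {1, 3, 4, 5, 6}.

1, 3, 4, 5, 6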